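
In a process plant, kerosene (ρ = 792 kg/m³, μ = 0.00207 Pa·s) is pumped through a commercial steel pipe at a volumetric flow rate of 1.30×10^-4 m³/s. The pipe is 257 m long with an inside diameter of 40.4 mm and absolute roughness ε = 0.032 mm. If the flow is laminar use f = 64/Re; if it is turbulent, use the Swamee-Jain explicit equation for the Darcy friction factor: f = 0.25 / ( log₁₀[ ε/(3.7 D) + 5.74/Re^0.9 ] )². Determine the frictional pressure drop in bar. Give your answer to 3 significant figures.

ΔP ≈ 0.0106 bar

Cross-sectional area A = πD²/4 = π(0.0404)²/4 = 0.001282 m²; mean velocity V = Q/A = 0.00013/0.001282 = 0.1014 m/s.
Reynolds number Re = ρVD/μ = 792 · 0.1014 · 0.0404 / 0.00207 = 1568.
Re < 2300 → laminar flow, so f = 64/Re = 64/1568 = 0.04083 (the turbulent correlation is not needed).
Darcy-Weisbach: ΔP = f(L/D)(ρV²/2) = 0.04083·(257/0.0404)·(792·0.1014²/2) = 0.04083·6361·4.073 = 1058 Pa.
ΔP = 1058 Pa = 0.0106 bar.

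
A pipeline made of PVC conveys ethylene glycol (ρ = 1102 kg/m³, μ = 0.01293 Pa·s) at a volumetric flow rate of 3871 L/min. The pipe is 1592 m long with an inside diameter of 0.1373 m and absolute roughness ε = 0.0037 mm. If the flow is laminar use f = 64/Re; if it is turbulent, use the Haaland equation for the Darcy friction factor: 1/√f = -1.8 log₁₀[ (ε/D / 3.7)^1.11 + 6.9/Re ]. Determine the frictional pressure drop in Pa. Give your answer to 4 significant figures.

ΔP ≈ 2510000 Pa

Q = 3871 L/min = 3871/60000 = 0.06452 m³/s.
Cross-sectional area A = πD²/4 = π(0.1373)²/4 = 0.01481 m²; mean velocity V = Q/A = 0.06452/0.01481 = 4.358 m/s.
Reynolds number Re = ρVD/μ = 1102 · 4.358 · 0.1373 / 0.0129 = 5.099e+04.
Re > 4000 → turbulent. Relative roughness ε/D = 3.7e-06/0.1373 = 2.69e-05. Haaland: 1/√f = -1.8 log₁₀[(2.69e-05/3.7)^1.11 + 6.9/5.099e+04] = -1.8 log₁₀[1.98e-06 + 0.000135] = 6.952, so f = 0.02069.
Darcy-Weisbach: ΔP = f(L/D)(ρV²/2) = 0.02069·(1592/0.1373)·(1102·4.358²/2) = 0.02069·1.16e+04·1.046e+04 = 2.51e+06 Pa.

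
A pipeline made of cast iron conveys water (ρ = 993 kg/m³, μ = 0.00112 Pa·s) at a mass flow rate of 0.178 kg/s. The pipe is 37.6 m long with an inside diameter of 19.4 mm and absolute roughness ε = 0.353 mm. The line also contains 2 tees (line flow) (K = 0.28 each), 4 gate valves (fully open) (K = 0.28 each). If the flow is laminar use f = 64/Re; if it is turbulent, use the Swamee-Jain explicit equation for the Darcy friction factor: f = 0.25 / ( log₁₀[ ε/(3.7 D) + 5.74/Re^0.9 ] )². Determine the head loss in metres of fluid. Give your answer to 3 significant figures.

A = πD²/4 = π(0.0194)²/4 = 0.0002956 m²; mean velocity V = ṁ/(ρA) = 0.178/(993 · 0.0002956) = 0.6064 m/s.
Reynolds number Re = ρVD/μ = 993 · 0.6064 · 0.0194 / 0.00112 = 1.043e+04.
Re > 4000 → turbulent. Relative roughness ε/D = 0.000353/0.0194 = 0.0182. Swamee-Jain: f = 0.25/(log₁₀[0.0182/3.7 + 5.74/1.043e+04^0.9])² = 0.25/(log₁₀[0.00492 + 0.00139])² = 0.25/(-2.2)² = 0.05164.
Total minor-loss coefficient ΣK = 2·0.28 + 4·0.28 = 1.68.
ΔP = [f·L/D + ΣK]·(ρV²/2) = [0.05164·37.6/0.0194 + 1.68]·(993·0.6064²/2) = [100.1 + 1.68]·182.6 = 1.858e+04 Pa.
Head loss h_f = ΔP/(ρg) = 1.858e+04/(993·9.81) = 1.91 m.

h_f ≈ 1.91 m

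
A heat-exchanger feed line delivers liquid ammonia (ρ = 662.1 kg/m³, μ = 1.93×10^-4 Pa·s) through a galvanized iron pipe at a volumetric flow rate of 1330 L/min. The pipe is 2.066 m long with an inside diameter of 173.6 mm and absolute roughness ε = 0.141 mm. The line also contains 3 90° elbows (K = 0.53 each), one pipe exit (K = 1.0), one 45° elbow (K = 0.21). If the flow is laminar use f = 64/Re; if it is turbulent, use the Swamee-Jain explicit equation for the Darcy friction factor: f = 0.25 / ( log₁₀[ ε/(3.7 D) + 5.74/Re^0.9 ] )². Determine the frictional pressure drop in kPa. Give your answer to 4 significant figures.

ΔP ≈ 0.8801 kPa

Q = 1330 L/min = 1330/60000 = 0.02217 m³/s.
Cross-sectional area A = πD²/4 = π(0.1736)²/4 = 0.02367 m²; mean velocity V = Q/A = 0.02217/0.02367 = 0.9365 m/s.
Reynolds number Re = ρVD/μ = 662.1 · 0.9365 · 0.1736 / 0.000193 = 5.577e+05.
Re > 4000 → turbulent. Relative roughness ε/D = 0.000141/0.1736 = 0.000812. Swamee-Jain: f = 0.25/(log₁₀[0.000812/3.7 + 5.74/5.577e+05^0.9])² = 0.25/(log₁₀[0.00022 + 3.86e-05])² = 0.25/(-3.588)² = 0.01942.
Total minor-loss coefficient ΣK = 3·0.53 + 1·1 + 1·0.21 = 2.8.
ΔP = [f·L/D + ΣK]·(ρV²/2) = [0.01942·2.066/0.1736 + 2.8]·(662.1·0.9365²/2) = [0.2311 + 2.8]·290.3 = 880.1 Pa.
ΔP = 880.1 Pa = 0.8801 kPa.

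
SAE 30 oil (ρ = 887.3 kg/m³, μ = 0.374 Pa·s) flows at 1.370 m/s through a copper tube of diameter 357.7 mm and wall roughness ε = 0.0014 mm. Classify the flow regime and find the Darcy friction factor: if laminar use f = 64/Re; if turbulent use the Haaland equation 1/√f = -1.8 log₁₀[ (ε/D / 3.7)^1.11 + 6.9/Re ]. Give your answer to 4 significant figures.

f ≈ 0.05505

Re = ρVD/μ = 887.3·1.37·0.3577/0.374 = 1163.
Re < 2300 → laminar, so f = 64/Re = 0.05505 (roughness is irrelevant in laminar flow).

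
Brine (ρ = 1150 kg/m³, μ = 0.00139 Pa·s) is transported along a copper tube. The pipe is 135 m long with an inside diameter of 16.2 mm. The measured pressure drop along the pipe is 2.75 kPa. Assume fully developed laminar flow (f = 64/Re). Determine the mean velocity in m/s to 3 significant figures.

V ≈ 0.120 m/s

For laminar flow, f = 64/Re with Re = ρVD/μ, so Darcy-Weisbach reduces to ΔP = 32μLV/D². Solving for V: V = ΔP·D²/(32μL) = 2750·(0.0162)²/(32·0.00139·135) = 0.1202 m/s.
Check: Re = ρVD/μ = 1150·0.1202·0.0162/0.00139 = 1611 < 2300, so the laminar assumption holds.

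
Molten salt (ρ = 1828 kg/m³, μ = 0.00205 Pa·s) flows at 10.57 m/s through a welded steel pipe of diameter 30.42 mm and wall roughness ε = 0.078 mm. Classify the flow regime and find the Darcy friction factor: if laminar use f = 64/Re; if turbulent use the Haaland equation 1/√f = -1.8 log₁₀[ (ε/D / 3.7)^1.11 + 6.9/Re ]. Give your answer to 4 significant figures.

Re = ρVD/μ = 1828·10.57·0.03042/0.00205 = 2.867e+05.
Re > 4000 → turbulent. ε/D = 7.8e-05/0.03042 = 0.00256; Haaland: 1/√f = -1.8 log₁₀[0.000311 + 2.41e-05] = 6.254, so f = 0.02557.

f ≈ 0.02557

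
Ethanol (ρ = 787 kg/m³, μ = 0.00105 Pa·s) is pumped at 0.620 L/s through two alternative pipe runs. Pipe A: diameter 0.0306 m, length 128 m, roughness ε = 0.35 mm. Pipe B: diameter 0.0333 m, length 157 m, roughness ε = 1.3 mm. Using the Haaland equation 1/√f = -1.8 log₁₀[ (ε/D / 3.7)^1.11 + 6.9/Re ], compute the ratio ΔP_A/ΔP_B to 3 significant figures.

Pipe A: V = Q/A = 0.00062/0.0007354 = 0.8431 m/s; Re = 1.934e+04; ε/D = 0.0114; Haaland → f = 0.04233; ΔP_A = f(L/D)(ρV²/2) = 4.952e+04 Pa.
Pipe B: V = Q/A = 0.00062/0.0008709 = 0.7119 m/s; Re = 1.777e+04; ε/D = 0.039; Haaland → f = 0.06563; ΔP_B = f(L/D)(ρV²/2) = 6.171e+04 Pa.
ΔP_A/ΔP_B = 4.952e+04/6.171e+04 = 0.802.

ΔP_A/ΔP_B ≈ 0.802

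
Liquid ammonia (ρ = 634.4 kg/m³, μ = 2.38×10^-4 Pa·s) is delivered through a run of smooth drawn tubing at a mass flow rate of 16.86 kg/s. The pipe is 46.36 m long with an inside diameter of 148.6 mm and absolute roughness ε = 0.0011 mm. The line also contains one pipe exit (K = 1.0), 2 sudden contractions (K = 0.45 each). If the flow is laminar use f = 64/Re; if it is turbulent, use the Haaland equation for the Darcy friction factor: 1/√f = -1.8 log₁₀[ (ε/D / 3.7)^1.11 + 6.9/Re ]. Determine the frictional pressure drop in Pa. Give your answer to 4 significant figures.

ΔP ≈ 4370 Pa

A = πD²/4 = π(0.1486)²/4 = 0.01734 m²; mean velocity V = ṁ/(ρA) = 16.86/(634.4 · 0.01734) = 1.532 m/s.
Reynolds number Re = ρVD/μ = 634.4 · 1.532 · 0.1486 / 0.000238 = 6.07e+05.
Re > 4000 → turbulent. Relative roughness ε/D = 1.1e-06/0.1486 = 7.4e-06. Haaland: 1/√f = -1.8 log₁₀[(7.4e-06/3.7)^1.11 + 6.9/6.07e+05] = -1.8 log₁₀[4.72e-07 + 1.14e-05] = 8.868, so f = 0.01272.
Total minor-loss coefficient ΣK = 1·1 + 2·0.45 = 1.9.
ΔP = [f·L/D + ΣK]·(ρV²/2) = [0.01272·46.36/0.1486 + 1.9]·(634.4·1.532²/2) = [3.967 + 1.9]·744.8 = 4370 Pa.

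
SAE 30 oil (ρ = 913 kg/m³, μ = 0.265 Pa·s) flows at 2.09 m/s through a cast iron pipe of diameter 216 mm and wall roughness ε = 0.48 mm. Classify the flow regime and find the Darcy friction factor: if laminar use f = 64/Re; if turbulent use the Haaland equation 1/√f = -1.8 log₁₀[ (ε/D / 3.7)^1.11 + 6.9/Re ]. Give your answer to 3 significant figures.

Re = ρVD/μ = 913·2.09·0.216/0.265 = 1555.
Re < 2300 → laminar, so f = 64/Re = 0.04115 (roughness is irrelevant in laminar flow).

f ≈ 0.0411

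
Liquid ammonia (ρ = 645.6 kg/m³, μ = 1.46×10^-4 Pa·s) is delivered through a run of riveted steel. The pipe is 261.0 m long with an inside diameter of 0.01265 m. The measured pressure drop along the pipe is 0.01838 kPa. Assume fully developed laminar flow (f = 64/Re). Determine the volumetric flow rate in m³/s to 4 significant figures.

Q ≈ 3.031×10^-7 m³/s

For laminar flow, f = 64/Re with Re = ρVD/μ, so Darcy-Weisbach reduces to ΔP = 32μLV/D². Solving for V: V = ΔP·D²/(32μL) = 18.38·(0.01265)²/(32·0.000146·261) = 0.002412 m/s.
Check: Re = ρVD/μ = 645.6·0.002412·0.01265/0.000146 = 134.9 < 2300, so the laminar assumption holds.
Q = V·A = 0.002412·(π/4·0.01265²) = 3.031e-07 m³/s = 3.031×10^-7 m³/s.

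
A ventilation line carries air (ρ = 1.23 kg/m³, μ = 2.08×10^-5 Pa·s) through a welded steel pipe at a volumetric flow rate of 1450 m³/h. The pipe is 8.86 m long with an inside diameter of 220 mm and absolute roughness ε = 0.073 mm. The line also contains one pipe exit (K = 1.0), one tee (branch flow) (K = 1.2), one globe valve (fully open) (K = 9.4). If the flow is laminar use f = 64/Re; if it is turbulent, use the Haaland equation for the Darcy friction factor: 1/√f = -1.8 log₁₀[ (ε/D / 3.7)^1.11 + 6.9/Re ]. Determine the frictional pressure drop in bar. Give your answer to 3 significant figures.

ΔP ≈ 0.00852 bar

Q = 1450 m³/h = 1450/3600 = 0.4028 m³/s.
Cross-sectional area A = πD²/4 = π(0.22)²/4 = 0.03801 m²; mean velocity V = Q/A = 0.4028/0.03801 = 10.6 m/s.
Reynolds number Re = ρVD/μ = 1.23 · 10.6 · 0.22 / 2.08e-05 = 1.378e+05.
Re > 4000 → turbulent. Relative roughness ε/D = 7.3e-05/0.22 = 0.000332. Haaland: 1/√f = -1.8 log₁₀[(0.000332/3.7)^1.11 + 6.9/1.378e+05] = -1.8 log₁₀[3.22e-05 + 5.01e-05] = 7.353, so f = 0.0185.
Total minor-loss coefficient ΣK = 1·1 + 1·1.2 + 1·9.4 = 11.6.
ΔP = [f·L/D + ΣK]·(ρV²/2) = [0.0185·8.86/0.22 + 11.6]·(1.23·10.6²/2) = [0.7449 + 11.6]·69.05 = 852.4 Pa.
ΔP = 852.4 Pa = 0.00852 bar.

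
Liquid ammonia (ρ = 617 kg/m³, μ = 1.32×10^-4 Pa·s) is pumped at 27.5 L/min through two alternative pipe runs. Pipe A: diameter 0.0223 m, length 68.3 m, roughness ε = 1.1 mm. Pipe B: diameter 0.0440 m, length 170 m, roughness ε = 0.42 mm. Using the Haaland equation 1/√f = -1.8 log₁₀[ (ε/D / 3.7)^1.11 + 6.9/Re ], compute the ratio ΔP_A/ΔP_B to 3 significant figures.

Pipe A: V = Q/A = 0.0004583/0.0003906 = 1.173 m/s; Re = 1.223e+05; ε/D = 0.0493; Haaland → f = 0.07145; ΔP_A = f(L/D)(ρV²/2) = 9.296e+04 Pa.
Pipe B: V = Q/A = 0.0004583/0.001521 = 0.3014 m/s; Re = 6.199e+04; ε/D = 0.00955; Haaland → f = 0.03831; ΔP_B = f(L/D)(ρV²/2) = 4149 Pa.
ΔP_A/ΔP_B = 9.296e+04/4149 = 22.4.

ΔP_A/ΔP_B ≈ 22.4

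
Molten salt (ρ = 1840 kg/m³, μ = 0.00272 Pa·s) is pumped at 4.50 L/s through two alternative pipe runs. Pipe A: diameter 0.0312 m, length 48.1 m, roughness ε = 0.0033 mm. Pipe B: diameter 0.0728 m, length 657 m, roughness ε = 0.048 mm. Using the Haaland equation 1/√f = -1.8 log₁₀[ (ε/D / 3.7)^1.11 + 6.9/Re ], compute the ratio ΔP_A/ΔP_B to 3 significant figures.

Pipe A: V = Q/A = 0.0045/0.0007645 = 5.886 m/s; Re = 1.242e+05; ε/D = 0.000106; Haaland → f = 0.01758; ΔP_A = f(L/D)(ρV²/2) = 8.639e+05 Pa.
Pipe B: V = Q/A = 0.0045/0.004162 = 1.081 m/s; Re = 5.324e+04; ε/D = 0.000659; Haaland → f = 0.02252; ΔP_B = f(L/D)(ρV²/2) = 2.185e+05 Pa.
ΔP_A/ΔP_B = 8.639e+05/2.185e+05 = 3.95.

ΔP_A/ΔP_B ≈ 3.95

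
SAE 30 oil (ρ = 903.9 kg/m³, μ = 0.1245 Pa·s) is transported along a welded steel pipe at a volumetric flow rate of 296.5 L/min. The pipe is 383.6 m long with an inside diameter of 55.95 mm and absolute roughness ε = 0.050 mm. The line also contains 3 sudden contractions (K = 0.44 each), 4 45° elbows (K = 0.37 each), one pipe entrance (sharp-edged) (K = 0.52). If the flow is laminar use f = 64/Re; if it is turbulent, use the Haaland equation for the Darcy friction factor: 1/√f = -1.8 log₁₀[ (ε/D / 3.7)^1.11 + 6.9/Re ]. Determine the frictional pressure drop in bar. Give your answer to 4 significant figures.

ΔP ≈ 9.873 bar

Q = 296.5 L/min = 296.5/60000 = 0.004942 m³/s.
Cross-sectional area A = πD²/4 = π(0.05595)²/4 = 0.002459 m²; mean velocity V = Q/A = 0.004942/0.002459 = 2.01 m/s.
Reynolds number Re = ρVD/μ = 903.9 · 2.01 · 0.05595 / 0.124 = 816.5.
Re < 2300 → laminar flow, so f = 64/Re = 64/816.5 = 0.07839 (the turbulent correlation is not needed).
Total minor-loss coefficient ΣK = 3·0.44 + 4·0.37 + 1·0.52 = 3.32.
ΔP = [f·L/D + ΣK]·(ρV²/2) = [0.07839·383.6/0.05595 + 3.32]·(903.9·2.01²/2) = [537.4 + 3.32]·1826 = 9.873e+05 Pa.
ΔP = 9.873e+05 Pa = 9.873 bar.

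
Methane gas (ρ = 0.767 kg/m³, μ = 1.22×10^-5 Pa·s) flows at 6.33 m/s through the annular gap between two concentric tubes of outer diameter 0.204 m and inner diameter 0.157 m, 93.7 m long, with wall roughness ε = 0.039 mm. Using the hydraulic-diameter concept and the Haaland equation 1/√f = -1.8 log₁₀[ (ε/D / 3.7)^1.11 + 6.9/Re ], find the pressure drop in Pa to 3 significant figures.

ΔP ≈ 848 Pa

Hydraulic diameter D_h = 4A/P = D_o - D_i = 0.204 - 0.157 = 0.047 m.
Re = ρVD_h/μ = 0.767·6.33·0.047/1.22e-05 = 1.87e+04.
ε/D_h = 3.9e-05/0.047 = 0.00083; Haaland gives 1/√f = -1.8 log₁₀[8.9e-05+0.000369] = 6.011, so f = 0.02768.
ΔP = f(L/D_h)(ρV²/2) = 0.02768·93.7/0.047·15.37 = 848 Pa.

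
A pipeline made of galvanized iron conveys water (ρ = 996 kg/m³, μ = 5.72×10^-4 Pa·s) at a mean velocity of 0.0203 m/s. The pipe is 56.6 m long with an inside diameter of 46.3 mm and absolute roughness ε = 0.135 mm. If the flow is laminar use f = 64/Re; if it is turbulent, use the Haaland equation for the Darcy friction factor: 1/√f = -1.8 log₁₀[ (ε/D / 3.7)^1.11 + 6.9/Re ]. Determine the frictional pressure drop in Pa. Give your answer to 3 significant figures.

Reynolds number Re = ρVD/μ = 996 · 0.0203 · 0.0463 / 0.000572 = 1637.
Re < 2300 → laminar flow, so f = 64/Re = 64/1637 = 0.03911 (the turbulent correlation is not needed).
Darcy-Weisbach: ΔP = f(L/D)(ρV²/2) = 0.03911·(56.6/0.0463)·(996·0.0203²/2) = 0.03911·1222·0.2052 = 9.811 Pa.

ΔP ≈ 9.81 Pa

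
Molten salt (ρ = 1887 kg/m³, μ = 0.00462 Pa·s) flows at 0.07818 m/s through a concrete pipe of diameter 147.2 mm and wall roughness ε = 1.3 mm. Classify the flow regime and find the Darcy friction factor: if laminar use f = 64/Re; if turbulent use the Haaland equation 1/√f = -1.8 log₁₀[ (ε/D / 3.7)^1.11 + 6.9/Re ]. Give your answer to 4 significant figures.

f ≈ 0.04676

Re = ρVD/μ = 1887·0.07818·0.1472/0.00462 = 4700.
Re > 4000 → turbulent. ε/D = 0.0013/0.1472 = 0.00883; Haaland: 1/√f = -1.8 log₁₀[0.00123 + 0.00147] = 4.625, so f = 0.04676.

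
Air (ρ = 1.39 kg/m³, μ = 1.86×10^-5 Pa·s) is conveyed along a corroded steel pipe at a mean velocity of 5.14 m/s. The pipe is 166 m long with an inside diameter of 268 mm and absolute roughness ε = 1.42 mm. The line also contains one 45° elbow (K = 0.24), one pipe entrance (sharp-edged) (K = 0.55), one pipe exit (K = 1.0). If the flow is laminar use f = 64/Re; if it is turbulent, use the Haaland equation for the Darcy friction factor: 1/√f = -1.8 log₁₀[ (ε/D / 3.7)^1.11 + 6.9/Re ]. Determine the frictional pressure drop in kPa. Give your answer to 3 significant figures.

ΔP ≈ 0.394 kPa

Reynolds number Re = ρVD/μ = 1.39 · 5.14 · 0.268 / 1.86e-05 = 1.029e+05.
Re > 4000 → turbulent. Relative roughness ε/D = 0.00142/0.268 = 0.0053. Haaland: 1/√f = -1.8 log₁₀[(0.0053/3.7)^1.11 + 6.9/1.029e+05] = -1.8 log₁₀[0.000697 + 6.7e-05] = 5.611, so f = 0.03177.
Total minor-loss coefficient ΣK = 1·0.24 + 1·0.55 + 1·1 = 1.79.
ΔP = [f·L/D + ΣK]·(ρV²/2) = [0.03177·166/0.268 + 1.79]·(1.39·5.14²/2) = [19.68 + 1.79]·18.36 = 394.2 Pa.
ΔP = 394.2 Pa = 0.394 kPa.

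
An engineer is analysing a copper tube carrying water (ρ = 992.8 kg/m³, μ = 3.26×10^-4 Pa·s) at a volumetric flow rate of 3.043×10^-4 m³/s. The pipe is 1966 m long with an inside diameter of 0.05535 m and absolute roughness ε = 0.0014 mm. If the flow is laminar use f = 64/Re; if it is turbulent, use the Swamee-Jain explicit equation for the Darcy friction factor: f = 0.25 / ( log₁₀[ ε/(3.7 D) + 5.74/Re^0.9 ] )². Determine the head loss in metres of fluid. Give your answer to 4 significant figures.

Cross-sectional area A = πD²/4 = π(0.05535)²/4 = 0.002406 m²; mean velocity V = Q/A = 0.0003043/0.002406 = 0.1265 m/s.
Reynolds number Re = ρVD/μ = 992.8 · 0.1265 · 0.05535 / 0.000326 = 2.132e+04.
Re > 4000 → turbulent. Relative roughness ε/D = 1.4e-06/0.05535 = 2.53e-05. Swamee-Jain: f = 0.25/(log₁₀[2.53e-05/3.7 + 5.74/2.132e+04^0.9])² = 0.25/(log₁₀[6.84e-06 + 0.00073])² = 0.25/(-3.133)² = 0.02547.
Darcy-Weisbach: ΔP = f(L/D)(ρV²/2) = 0.02547·(1966/0.05535)·(992.8·0.1265²/2) = 0.02547·3.552e+04·7.939 = 7183 Pa.
Head loss h_f = ΔP/(ρg) = 7183/(992.8·9.81) = 0.7375 m.

h_f ≈ 0.7375 m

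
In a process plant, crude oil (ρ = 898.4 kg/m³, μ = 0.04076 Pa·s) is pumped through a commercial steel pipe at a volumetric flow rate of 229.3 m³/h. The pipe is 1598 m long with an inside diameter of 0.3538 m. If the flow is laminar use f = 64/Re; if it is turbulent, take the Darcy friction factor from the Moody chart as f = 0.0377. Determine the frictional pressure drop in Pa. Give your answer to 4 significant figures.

ΔP ≈ 32110 Pa

Q = 229.3 m³/h = 229.3/3600 = 0.06369 m³/s.
Cross-sectional area A = πD²/4 = π(0.3538)²/4 = 0.09831 m²; mean velocity V = Q/A = 0.06369/0.09831 = 0.6479 m/s.
Reynolds number Re = ρVD/μ = 898.4 · 0.6479 · 0.3538 / 0.0408 = 5052.
Re > 4000 → turbulent; use the Moody-chart value f = 0.0377.
Darcy-Weisbach: ΔP = f(L/D)(ρV²/2) = 0.0377·(1598/0.3538)·(898.4·0.6479²/2) = 0.0377·4517·188.6 = 3.211e+04 Pa.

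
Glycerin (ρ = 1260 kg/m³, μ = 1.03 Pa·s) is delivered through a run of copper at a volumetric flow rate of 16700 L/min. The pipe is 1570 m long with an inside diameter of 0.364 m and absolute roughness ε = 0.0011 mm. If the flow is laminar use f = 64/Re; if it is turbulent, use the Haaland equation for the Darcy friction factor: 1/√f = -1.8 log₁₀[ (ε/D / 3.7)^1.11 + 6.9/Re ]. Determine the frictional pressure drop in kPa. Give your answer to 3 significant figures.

Q = 16700 L/min = 16700/60000 = 0.2783 m³/s.
Cross-sectional area A = πD²/4 = π(0.364)²/4 = 0.1041 m²; mean velocity V = Q/A = 0.2783/0.1041 = 2.675 m/s.
Reynolds number Re = ρVD/μ = 1260 · 2.675 · 0.364 / 1.03 = 1191.
Re < 2300 → laminar flow, so f = 64/Re = 64/1191 = 0.05374 (the turbulent correlation is not needed).
Darcy-Weisbach: ΔP = f(L/D)(ρV²/2) = 0.05374·(1570/0.364)·(1260·2.675²/2) = 0.05374·4313·4507 = 1.045e+06 Pa.
ΔP = 1.045e+06 Pa = 1040 kPa.

ΔP ≈ 1040 kPa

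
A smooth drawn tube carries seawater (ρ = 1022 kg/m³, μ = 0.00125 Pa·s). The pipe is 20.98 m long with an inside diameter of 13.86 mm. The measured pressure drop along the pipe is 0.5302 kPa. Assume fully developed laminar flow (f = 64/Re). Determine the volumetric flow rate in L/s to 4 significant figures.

Q ≈ 0.01831 L/s

For laminar flow, f = 64/Re with Re = ρVD/μ, so Darcy-Weisbach reduces to ΔP = 32μLV/D². Solving for V: V = ΔP·D²/(32μL) = 530.2·(0.01386)²/(32·0.00125·20.98) = 0.1214 m/s.
Check: Re = ρVD/μ = 1022·0.1214·0.01386/0.00125 = 1375 < 2300, so the laminar assumption holds.
Q = V·A = 0.1214·(π/4·0.01386²) = 1.831e-05 m³/s = 0.01831 L/s.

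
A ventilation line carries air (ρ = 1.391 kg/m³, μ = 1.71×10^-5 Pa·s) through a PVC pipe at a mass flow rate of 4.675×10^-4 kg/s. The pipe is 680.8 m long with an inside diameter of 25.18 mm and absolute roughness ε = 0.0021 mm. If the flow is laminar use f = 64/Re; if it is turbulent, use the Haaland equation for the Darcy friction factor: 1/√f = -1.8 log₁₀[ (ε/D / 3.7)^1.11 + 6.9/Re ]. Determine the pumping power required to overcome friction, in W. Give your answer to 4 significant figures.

A = πD²/4 = π(0.02518)²/4 = 0.000498 m²; mean velocity V = ṁ/(ρA) = 0.0004675/(1.391 · 0.000498) = 0.6749 m/s.
Reynolds number Re = ρVD/μ = 1.391 · 0.6749 · 0.02518 / 1.71e-05 = 1382.
Re < 2300 → laminar flow, so f = 64/Re = 64/1382 = 0.0463 (the turbulent correlation is not needed).
Darcy-Weisbach: ΔP = f(L/D)(ρV²/2) = 0.0463·(680.8/0.02518)·(1.391·0.6749²/2) = 0.0463·2.704e+04·0.3168 = 396.6 Pa.
Q = ṁ/ρ = 0.0004675/1.391 = 0.0003361 m³/s.
Pumping power P = QΔP = 0.0003361·396.6 = 0.13328 W = 0.1333 W.

P ≈ 0.1333 W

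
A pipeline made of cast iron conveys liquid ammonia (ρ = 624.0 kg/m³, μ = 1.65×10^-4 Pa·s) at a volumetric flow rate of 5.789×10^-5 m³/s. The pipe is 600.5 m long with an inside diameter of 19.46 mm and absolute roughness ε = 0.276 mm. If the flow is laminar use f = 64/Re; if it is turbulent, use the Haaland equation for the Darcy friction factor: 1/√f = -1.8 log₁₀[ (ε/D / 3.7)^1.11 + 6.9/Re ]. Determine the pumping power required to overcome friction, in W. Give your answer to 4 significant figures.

Cross-sectional area A = πD²/4 = π(0.01946)²/4 = 0.0002974 m²; mean velocity V = Q/A = 5.789e-05/0.0002974 = 0.1946 m/s.
Reynolds number Re = ρVD/μ = 624 · 0.1946 · 0.01946 / 0.000165 = 1.432e+04.
Re > 4000 → turbulent. Relative roughness ε/D = 0.000276/0.01946 = 0.0142. Haaland: 1/√f = -1.8 log₁₀[(0.0142/3.7)^1.11 + 6.9/1.432e+04] = -1.8 log₁₀[0.00208 + 0.000482] = 4.665, so f = 0.04595.
Darcy-Weisbach: ΔP = f(L/D)(ρV²/2) = 0.04595·(600.5/0.01946)·(624·0.1946²/2) = 0.04595·3.086e+04·11.82 = 1.676e+04 Pa.
Pumping power P = QΔP = 5.789e-05·1.676e+04 = 0.97020 W = 0.9702 W.

P ≈ 0.9702 W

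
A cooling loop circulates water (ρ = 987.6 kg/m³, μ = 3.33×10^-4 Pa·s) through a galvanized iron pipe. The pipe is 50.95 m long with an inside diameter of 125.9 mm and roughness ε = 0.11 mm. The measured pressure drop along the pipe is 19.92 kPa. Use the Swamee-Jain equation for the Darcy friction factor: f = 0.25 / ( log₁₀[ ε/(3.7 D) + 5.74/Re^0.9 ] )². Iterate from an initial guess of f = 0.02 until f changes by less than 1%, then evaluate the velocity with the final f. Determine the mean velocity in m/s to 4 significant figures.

Rearranging Darcy-Weisbach: V = √(2·ΔP·D/(f·L·ρ)). With ε/D = 0.00011/0.1259 = 0.000874, iterate starting from f = 0.02:
  f = 0.02 → V = √(2·1.992e+04·0.1259/(0.02·50.95·987.6)) = 2.233 m/s; Re = ρVD/μ = 8.336e+05; f → 0.01951
  f = 0.01951 → V = 2.261 m/s; Re = 8.441e+05; f → 0.0195
Converged (Δf/f < 1%). With the final f = 0.0195: V = √(2·1.992e+04·0.1259/(0.0195·50.95·987.6)) = 2.261 m/s.

V ≈ 2.261 m/s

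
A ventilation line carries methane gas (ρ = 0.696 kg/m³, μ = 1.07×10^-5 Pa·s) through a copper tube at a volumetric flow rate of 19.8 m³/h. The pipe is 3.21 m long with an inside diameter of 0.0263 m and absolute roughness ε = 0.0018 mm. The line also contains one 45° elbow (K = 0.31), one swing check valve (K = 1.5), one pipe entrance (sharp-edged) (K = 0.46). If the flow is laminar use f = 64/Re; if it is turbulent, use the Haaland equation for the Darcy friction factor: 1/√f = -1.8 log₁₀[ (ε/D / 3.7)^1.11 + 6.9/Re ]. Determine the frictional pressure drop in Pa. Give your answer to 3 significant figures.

ΔP ≈ 198 Pa

Q = 19.8 m³/h = 19.8/3600 = 0.0055 m³/s.
Cross-sectional area A = πD²/4 = π(0.0263)²/4 = 0.0005433 m²; mean velocity V = Q/A = 0.0055/0.0005433 = 10.12 m/s.
Reynolds number Re = ρVD/μ = 0.696 · 10.12 · 0.0263 / 1.07e-05 = 1.732e+04.
Re > 4000 → turbulent. Relative roughness ε/D = 1.8e-06/0.0263 = 6.84e-05. Haaland: 1/√f = -1.8 log₁₀[(6.84e-05/3.7)^1.11 + 6.9/1.732e+04] = -1.8 log₁₀[5.58e-06 + 0.000398] = 6.109, so f = 0.0268.
Total minor-loss coefficient ΣK = 1·0.31 + 1·1.5 + 1·0.46 = 2.27.
ΔP = [f·L/D + ΣK]·(ρV²/2) = [0.0268·3.21/0.0263 + 2.27]·(0.696·10.12²/2) = [3.271 + 2.27]·35.67 = 197.6 Pa.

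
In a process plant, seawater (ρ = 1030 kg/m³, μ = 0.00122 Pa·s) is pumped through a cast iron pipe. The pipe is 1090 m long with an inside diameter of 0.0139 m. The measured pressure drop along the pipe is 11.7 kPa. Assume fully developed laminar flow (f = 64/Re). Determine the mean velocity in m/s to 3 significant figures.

V ≈ 0.0531 m/s

For laminar flow, f = 64/Re with Re = ρVD/μ, so Darcy-Weisbach reduces to ΔP = 32μLV/D². Solving for V: V = ΔP·D²/(32μL) = 1.17e+04·(0.0139)²/(32·0.00122·1090) = 0.05312 m/s.
Check: Re = ρVD/μ = 1030·0.05312·0.0139/0.00122 = 623.4 < 2300, so the laminar assumption holds.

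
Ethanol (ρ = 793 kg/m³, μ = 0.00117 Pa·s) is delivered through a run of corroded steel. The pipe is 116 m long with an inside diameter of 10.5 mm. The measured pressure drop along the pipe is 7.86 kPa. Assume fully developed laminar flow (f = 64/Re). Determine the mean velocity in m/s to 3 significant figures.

V ≈ 0.200 m/s

For laminar flow, f = 64/Re with Re = ρVD/μ, so Darcy-Weisbach reduces to ΔP = 32μLV/D². Solving for V: V = ΔP·D²/(32μL) = 7860·(0.0105)²/(32·0.00117·116) = 0.1995 m/s.
Check: Re = ρVD/μ = 793·0.1995·0.0105/0.00117 = 1420 < 2300, so the laminar assumption holds.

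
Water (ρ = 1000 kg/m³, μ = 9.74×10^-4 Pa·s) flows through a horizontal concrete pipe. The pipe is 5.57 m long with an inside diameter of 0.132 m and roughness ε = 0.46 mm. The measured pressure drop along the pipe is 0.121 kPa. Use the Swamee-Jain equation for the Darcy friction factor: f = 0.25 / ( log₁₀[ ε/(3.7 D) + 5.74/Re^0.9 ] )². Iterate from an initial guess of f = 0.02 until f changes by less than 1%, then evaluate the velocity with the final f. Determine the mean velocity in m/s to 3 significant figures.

Rearranging Darcy-Weisbach: V = √(2·ΔP·D/(f·L·ρ)). With ε/D = 0.00046/0.132 = 0.00348, iterate starting from f = 0.02:
  f = 0.02 → V = √(2·121·0.132/(0.02·5.57·1000)) = 0.5355 m/s; Re = ρVD/μ = 7.257e+04; f → 0.02919
  f = 0.02919 → V = 0.4433 m/s; Re = 6.007e+04; f → 0.02951
  f = 0.02951 → V = 0.4408 m/s; Re = 5.974e+04; f → 0.02952
Converged (Δf/f < 1%). With the final f = 0.02952: V = √(2·121·0.132/(0.02952·5.57·1000)) = 0.4407 m/s.

V ≈ 0.441 m/s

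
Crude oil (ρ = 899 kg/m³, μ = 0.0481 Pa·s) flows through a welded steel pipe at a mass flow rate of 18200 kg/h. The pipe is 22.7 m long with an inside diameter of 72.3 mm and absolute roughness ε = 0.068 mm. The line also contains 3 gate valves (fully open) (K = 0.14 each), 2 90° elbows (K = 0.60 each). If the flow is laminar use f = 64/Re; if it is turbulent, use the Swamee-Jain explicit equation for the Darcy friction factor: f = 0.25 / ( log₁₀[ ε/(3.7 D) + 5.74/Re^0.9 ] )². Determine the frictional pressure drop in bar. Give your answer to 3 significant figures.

ΔP ≈ 0.105 bar

ṁ = 18200 kg/h = 18200/3600 = 5.056 kg/s.
A = πD²/4 = π(0.0723)²/4 = 0.004106 m²; mean velocity V = ṁ/(ρA) = 5.056/(899 · 0.004106) = 1.37 m/s.
Reynolds number Re = ρVD/μ = 899 · 1.37 · 0.0723 / 0.0481 = 1851.
Re < 2300 → laminar flow, so f = 64/Re = 64/1851 = 0.03458 (the turbulent correlation is not needed).
Total minor-loss coefficient ΣK = 3·0.14 + 2·0.6 = 1.62.
ΔP = [f·L/D + ΣK]·(ρV²/2) = [0.03458·22.7/0.0723 + 1.62]·(899·1.37²/2) = [10.86 + 1.62]·843.4 = 1.052e+04 Pa.
ΔP = 1.052e+04 Pa = 0.105 bar.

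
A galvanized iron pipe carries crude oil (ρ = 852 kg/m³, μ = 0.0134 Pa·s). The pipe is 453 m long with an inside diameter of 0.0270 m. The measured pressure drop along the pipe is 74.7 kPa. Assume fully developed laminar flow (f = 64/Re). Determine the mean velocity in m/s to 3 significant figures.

V ≈ 0.280 m/s

For laminar flow, f = 64/Re with Re = ρVD/μ, so Darcy-Weisbach reduces to ΔP = 32μLV/D². Solving for V: V = ΔP·D²/(32μL) = 7.47e+04·(0.027)²/(32·0.0134·453) = 0.2803 m/s.
Check: Re = ρVD/μ = 852·0.2803·0.027/0.0134 = 481.3 < 2300, so the laminar assumption holds.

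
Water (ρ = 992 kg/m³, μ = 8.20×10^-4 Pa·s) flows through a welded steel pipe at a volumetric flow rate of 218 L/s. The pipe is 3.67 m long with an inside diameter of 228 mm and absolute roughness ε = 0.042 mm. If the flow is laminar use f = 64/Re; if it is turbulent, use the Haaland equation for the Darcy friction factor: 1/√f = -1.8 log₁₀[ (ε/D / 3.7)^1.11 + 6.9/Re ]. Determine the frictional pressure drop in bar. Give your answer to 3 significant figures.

ΔP ≈ 0.0322 bar

Q = 218 L/s = 218/1000 = 0.218 m³/s.
Cross-sectional area A = πD²/4 = π(0.228)²/4 = 0.04083 m²; mean velocity V = Q/A = 0.218/0.04083 = 5.339 m/s.
Reynolds number Re = ρVD/μ = 992 · 5.339 · 0.228 / 0.00082 = 1.473e+06.
Re > 4000 → turbulent. Relative roughness ε/D = 4.2e-05/0.228 = 0.000184. Haaland: 1/√f = -1.8 log₁₀[(0.000184/3.7)^1.11 + 6.9/1.473e+06] = -1.8 log₁₀[1.67e-05 + 4.69e-06] = 8.404, so f = 0.01416.
Darcy-Weisbach: ΔP = f(L/D)(ρV²/2) = 0.01416·(3.67/0.228)·(992·5.339²/2) = 0.01416·16.1·1.414e+04 = 3223 Pa.
ΔP = 3223 Pa = 0.0322 bar.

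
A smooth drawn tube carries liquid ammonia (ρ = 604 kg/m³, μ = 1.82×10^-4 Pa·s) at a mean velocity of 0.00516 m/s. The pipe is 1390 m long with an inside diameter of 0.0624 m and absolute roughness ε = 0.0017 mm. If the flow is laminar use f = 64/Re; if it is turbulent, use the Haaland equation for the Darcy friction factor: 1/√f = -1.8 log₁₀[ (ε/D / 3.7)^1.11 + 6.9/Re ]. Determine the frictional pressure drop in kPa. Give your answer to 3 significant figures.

Reynolds number Re = ρVD/μ = 604 · 0.00516 · 0.0624 / 0.000182 = 1069.
Re < 2300 → laminar flow, so f = 64/Re = 64/1069 = 0.05989 (the turbulent correlation is not needed).
Darcy-Weisbach: ΔP = f(L/D)(ρV²/2) = 0.05989·(1390/0.0624)·(604·0.00516²/2) = 0.05989·2.228e+04·0.008041 = 10.73 Pa.
ΔP = 10.73 Pa = 0.0107 kPa.

ΔP ≈ 0.0107 kPa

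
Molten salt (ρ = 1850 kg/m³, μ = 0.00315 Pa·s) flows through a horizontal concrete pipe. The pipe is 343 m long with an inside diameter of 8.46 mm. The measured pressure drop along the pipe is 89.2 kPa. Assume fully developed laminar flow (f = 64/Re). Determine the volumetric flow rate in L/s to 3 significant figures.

Q ≈ 0.0104 L/s

For laminar flow, f = 64/Re with Re = ρVD/μ, so Darcy-Weisbach reduces to ΔP = 32μLV/D². Solving for V: V = ΔP·D²/(32μL) = 8.92e+04·(0.00846)²/(32·0.00315·343) = 0.1847 m/s.
Check: Re = ρVD/μ = 1850·0.1847·0.00846/0.00315 = 917.5 < 2300, so the laminar assumption holds.
Q = V·A = 0.1847·(π/4·0.00846²) = 1.038e-05 m³/s = 0.0104 L/s.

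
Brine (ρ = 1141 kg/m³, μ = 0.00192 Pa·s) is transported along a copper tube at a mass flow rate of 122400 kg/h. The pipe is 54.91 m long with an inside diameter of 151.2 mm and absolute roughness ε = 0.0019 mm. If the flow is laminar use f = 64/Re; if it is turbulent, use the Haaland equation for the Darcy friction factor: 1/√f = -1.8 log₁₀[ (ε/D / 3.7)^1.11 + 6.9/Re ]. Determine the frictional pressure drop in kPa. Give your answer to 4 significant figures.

ṁ = 122400 kg/h = 122400/3600 = 34 kg/s.
A = πD²/4 = π(0.1512)²/4 = 0.01796 m²; mean velocity V = ṁ/(ρA) = 34/(1141 · 0.01796) = 1.66 m/s.
Reynolds number Re = ρVD/μ = 1141 · 1.66 · 0.1512 / 0.00192 = 1.491e+05.
Re > 4000 → turbulent. Relative roughness ε/D = 1.9e-06/0.1512 = 1.26e-05. Haaland: 1/√f = -1.8 log₁₀[(1.26e-05/3.7)^1.11 + 6.9/1.491e+05] = -1.8 log₁₀[8.5e-07 + 4.63e-05] = 7.788, so f = 0.01649.
Darcy-Weisbach: ΔP = f(L/D)(ρV²/2) = 0.01649·(54.91/0.1512)·(1141·1.66²/2) = 0.01649·363.2·1571 = 9408 Pa.
ΔP = 9408 Pa = 9.408 kPa.

ΔP ≈ 9.408 kPa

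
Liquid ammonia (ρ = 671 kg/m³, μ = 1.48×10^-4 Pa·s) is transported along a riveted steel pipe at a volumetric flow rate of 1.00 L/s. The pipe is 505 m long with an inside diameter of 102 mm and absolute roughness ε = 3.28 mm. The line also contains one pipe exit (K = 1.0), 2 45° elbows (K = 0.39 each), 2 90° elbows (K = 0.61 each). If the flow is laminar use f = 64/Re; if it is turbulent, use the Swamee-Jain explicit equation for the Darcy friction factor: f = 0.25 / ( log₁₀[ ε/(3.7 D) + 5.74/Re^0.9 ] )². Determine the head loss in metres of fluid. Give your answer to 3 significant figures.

h_f ≈ 0.228 m

Q = 1.00 L/s = 1.00/1000 = 0.001 m³/s.
Cross-sectional area A = πD²/4 = π(0.102)²/4 = 0.008171 m²; mean velocity V = Q/A = 0.001/0.008171 = 0.1224 m/s.
Reynolds number Re = ρVD/μ = 671 · 0.1224 · 0.102 / 0.000148 = 5.659e+04.
Re > 4000 → turbulent. Relative roughness ε/D = 0.00328/0.102 = 0.0322. Swamee-Jain: f = 0.25/(log₁₀[0.0322/3.7 + 5.74/5.659e+04^0.9])² = 0.25/(log₁₀[0.00869 + 0.000303])² = 0.25/(-2.046)² = 0.05972.
Total minor-loss coefficient ΣK = 1·1 + 2·0.39 + 2·0.61 = 3.
ΔP = [f·L/D + ΣK]·(ρV²/2) = [0.05972·505/0.102 + 3]·(671·0.1224²/2) = [295.7 + 3]·5.025 = 1501 Pa.
Head loss h_f = ΔP/(ρg) = 1501/(671·9.81) = 0.228 m.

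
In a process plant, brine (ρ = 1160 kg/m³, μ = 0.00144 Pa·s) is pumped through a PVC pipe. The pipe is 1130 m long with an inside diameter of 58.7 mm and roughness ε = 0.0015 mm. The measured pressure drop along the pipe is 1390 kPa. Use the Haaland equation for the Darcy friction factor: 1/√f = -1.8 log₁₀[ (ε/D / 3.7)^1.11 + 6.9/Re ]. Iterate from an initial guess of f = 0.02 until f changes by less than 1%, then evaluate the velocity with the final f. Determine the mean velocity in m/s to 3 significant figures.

V ≈ 2.70 m/s

Rearranging Darcy-Weisbach: V = √(2·ΔP·D/(f·L·ρ)). With ε/D = 1.5e-06/0.0587 = 2.56e-05, iterate starting from f = 0.02:
  f = 0.02 → V = √(2·1.39e+06·0.0587/(0.02·1130·1160)) = 2.495 m/s; Re = ρVD/μ = 1.18e+05; f → 0.01734
  f = 0.01734 → V = 2.68 m/s; Re = 1.267e+05; f → 0.01709
  f = 0.01709 → V = 2.699 m/s; Re = 1.276e+05; f → 0.01707
Converged (Δf/f < 1%). With the final f = 0.01707: V = √(2·1.39e+06·0.0587/(0.01707·1130·1160)) = 2.701 m/s.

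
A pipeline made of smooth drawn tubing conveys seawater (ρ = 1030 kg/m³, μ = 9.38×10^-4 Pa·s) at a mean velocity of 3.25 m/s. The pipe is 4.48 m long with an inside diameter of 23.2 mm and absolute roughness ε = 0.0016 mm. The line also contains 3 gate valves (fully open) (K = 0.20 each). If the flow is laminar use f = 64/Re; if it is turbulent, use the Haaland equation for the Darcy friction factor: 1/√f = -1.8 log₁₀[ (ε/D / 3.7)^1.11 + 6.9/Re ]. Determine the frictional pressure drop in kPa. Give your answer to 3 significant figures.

ΔP ≈ 23.0 kPa

Reynolds number Re = ρVD/μ = 1030 · 3.25 · 0.0232 / 0.000938 = 8.28e+04.
Re > 4000 → turbulent. Relative roughness ε/D = 1.6e-06/0.0232 = 6.9e-05. Haaland: 1/√f = -1.8 log₁₀[(6.9e-05/3.7)^1.11 + 6.9/8.28e+04] = -1.8 log₁₀[5.63e-06 + 8.33e-05] = 7.291, so f = 0.01881.
Total minor-loss coefficient ΣK = 3·0.2 = 0.6.
ΔP = [f·L/D + ΣK]·(ρV²/2) = [0.01881·4.48/0.0232 + 0.6]·(1030·3.25²/2) = [3.632 + 0.6]·5440 = 2.302e+04 Pa.
ΔP = 2.302e+04 Pa = 23.0 kPa.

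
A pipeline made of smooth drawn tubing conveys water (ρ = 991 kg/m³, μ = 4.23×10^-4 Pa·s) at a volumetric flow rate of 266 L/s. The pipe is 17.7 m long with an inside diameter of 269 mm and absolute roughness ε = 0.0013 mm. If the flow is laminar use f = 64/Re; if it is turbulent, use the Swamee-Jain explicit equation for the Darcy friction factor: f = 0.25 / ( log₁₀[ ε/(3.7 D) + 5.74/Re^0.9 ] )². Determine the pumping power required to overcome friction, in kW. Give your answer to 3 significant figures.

Q = 266 L/s = 266/1000 = 0.266 m³/s.
Cross-sectional area A = πD²/4 = π(0.269)²/4 = 0.05683 m²; mean velocity V = Q/A = 0.266/0.05683 = 4.68 m/s.
Reynolds number Re = ρVD/μ = 991 · 4.68 · 0.269 / 0.000423 = 2.95e+06.
Re > 4000 → turbulent. Relative roughness ε/D = 1.3e-06/0.269 = 4.83e-06. Swamee-Jain: f = 0.25/(log₁₀[4.83e-06/3.7 + 5.74/2.95e+06^0.9])² = 0.25/(log₁₀[1.31e-06 + 8.63e-06])² = 0.25/(-5.003)² = 0.009989.
Darcy-Weisbach: ΔP = f(L/D)(ρV²/2) = 0.009989·(17.7/0.269)·(991·4.68²/2) = 0.009989·65.8·1.085e+04 = 7135 Pa.
Pumping power P = QΔP = 0.266·7135 = 1898 W = 1.90 kW.

P ≈ 1.90 kW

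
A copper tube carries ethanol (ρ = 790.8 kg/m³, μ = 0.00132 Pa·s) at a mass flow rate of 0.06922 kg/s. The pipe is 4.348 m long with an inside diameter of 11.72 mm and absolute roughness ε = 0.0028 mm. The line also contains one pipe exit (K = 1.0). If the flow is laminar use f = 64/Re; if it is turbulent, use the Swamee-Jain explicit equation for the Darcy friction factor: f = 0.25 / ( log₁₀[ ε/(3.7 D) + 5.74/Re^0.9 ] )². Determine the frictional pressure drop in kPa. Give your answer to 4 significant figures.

ΔP ≈ 3.805 kPa

A = πD²/4 = π(0.01172)²/4 = 0.0001079 m²; mean velocity V = ṁ/(ρA) = 0.06922/(790.8 · 0.0001079) = 0.8114 m/s.
Reynolds number Re = ρVD/μ = 790.8 · 0.8114 · 0.01172 / 0.00132 = 5697.
Re > 4000 → turbulent. Relative roughness ε/D = 2.8e-06/0.01172 = 0.000239. Swamee-Jain: f = 0.25/(log₁₀[0.000239/3.7 + 5.74/5697^0.9])² = 0.25/(log₁₀[6.46e-05 + 0.00239])² = 0.25/(-2.61)² = 0.03671.
Total minor-loss coefficient ΣK = 1·1 = 1.
ΔP = [f·L/D + ΣK]·(ρV²/2) = [0.03671·4.348/0.01172 + 1]·(790.8·0.8114²/2) = [13.62 + 1]·260.3 = 3805 Pa.
ΔP = 3805 Pa = 3.805 kPa.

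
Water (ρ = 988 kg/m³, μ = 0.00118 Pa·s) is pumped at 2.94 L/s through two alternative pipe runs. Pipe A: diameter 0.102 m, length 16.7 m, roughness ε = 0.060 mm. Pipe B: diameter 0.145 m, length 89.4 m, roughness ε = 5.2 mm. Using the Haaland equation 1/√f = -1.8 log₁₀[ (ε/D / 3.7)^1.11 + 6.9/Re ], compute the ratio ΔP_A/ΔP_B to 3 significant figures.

ΔP_A/ΔP_B ≈ 0.422

Pipe A: V = Q/A = 0.00294/0.008171 = 0.3598 m/s; Re = 3.073e+04; ε/D = 0.000588; Haaland → f = 0.02456; ΔP_A = f(L/D)(ρV²/2) = 257.2 Pa.
Pipe B: V = Q/A = 0.00294/0.01651 = 0.178 m/s; Re = 2.162e+04; ε/D = 0.0359; Haaland → f = 0.06309; ΔP_B = f(L/D)(ρV²/2) = 609.1 Pa.
ΔP_A/ΔP_B = 257.2/609.1 = 0.422.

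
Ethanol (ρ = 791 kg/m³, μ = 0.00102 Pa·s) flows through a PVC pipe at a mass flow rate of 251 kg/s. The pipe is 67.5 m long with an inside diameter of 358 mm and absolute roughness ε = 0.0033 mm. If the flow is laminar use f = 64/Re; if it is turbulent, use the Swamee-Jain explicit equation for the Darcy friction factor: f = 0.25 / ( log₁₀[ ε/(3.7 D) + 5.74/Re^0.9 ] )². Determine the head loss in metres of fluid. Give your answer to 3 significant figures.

A = πD²/4 = π(0.358)²/4 = 0.1007 m²; mean velocity V = ṁ/(ρA) = 251/(791 · 0.1007) = 3.152 m/s.
Reynolds number Re = ρVD/μ = 791 · 3.152 · 0.358 / 0.00102 = 8.752e+05.
Re > 4000 → turbulent. Relative roughness ε/D = 3.3e-06/0.358 = 9.22e-06. Swamee-Jain: f = 0.25/(log₁₀[9.22e-06/3.7 + 5.74/8.752e+05^0.9])² = 0.25/(log₁₀[2.49e-06 + 2.58e-05])² = 0.25/(-4.549)² = 0.01208.
Darcy-Weisbach: ΔP = f(L/D)(ρV²/2) = 0.01208·(67.5/0.358)·(791·3.152²/2) = 0.01208·188.5·3930 = 8953 Pa.
Head loss h_f = ΔP/(ρg) = 8953/(791·9.81) = 1.15 m.

h_f ≈ 1.15 m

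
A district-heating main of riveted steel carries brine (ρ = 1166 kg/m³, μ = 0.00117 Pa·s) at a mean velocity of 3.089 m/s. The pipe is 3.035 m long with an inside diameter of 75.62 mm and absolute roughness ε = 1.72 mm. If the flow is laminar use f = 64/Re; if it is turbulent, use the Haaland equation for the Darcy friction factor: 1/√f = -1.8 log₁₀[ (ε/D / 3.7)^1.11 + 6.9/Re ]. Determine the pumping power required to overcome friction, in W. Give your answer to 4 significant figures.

P ≈ 159.2 W

Reynolds number Re = ρVD/μ = 1166 · 3.089 · 0.07562 / 0.00117 = 2.328e+05.
Re > 4000 → turbulent. Relative roughness ε/D = 0.00172/0.07562 = 0.0227. Haaland: 1/√f = -1.8 log₁₀[(0.0227/3.7)^1.11 + 6.9/2.328e+05] = -1.8 log₁₀[0.00351 + 2.96e-05] = 4.412, so f = 0.05138.
Darcy-Weisbach: ΔP = f(L/D)(ρV²/2) = 0.05138·(3.035/0.07562)·(1166·3.089²/2) = 0.05138·40.13·5563 = 1.147e+04 Pa.
Q = V·A = 3.089·0.004491 = 0.01387 m³/s.
Pumping power P = QΔP = 0.01387·1.147e+04 = 159.15 W = 159.2 W.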